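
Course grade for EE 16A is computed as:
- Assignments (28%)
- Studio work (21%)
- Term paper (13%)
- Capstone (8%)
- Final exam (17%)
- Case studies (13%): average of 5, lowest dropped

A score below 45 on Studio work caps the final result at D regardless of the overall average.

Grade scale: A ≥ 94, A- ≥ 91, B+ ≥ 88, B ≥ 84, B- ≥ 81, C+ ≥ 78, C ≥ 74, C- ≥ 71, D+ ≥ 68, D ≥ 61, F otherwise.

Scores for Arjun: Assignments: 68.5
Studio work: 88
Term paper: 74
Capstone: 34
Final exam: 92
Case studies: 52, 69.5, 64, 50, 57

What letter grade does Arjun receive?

Case studies: drop 50 → average of remaining 4 = 242.5/4 = 60.625
Studio work score 88 ≥ 45: minimum met.
Weighted total:
  Assignments 68.5 × 0.28 = 19.18
  Studio work 88 × 0.21 = 18.48
  Term paper 74 × 0.13 = 9.62
  Capstone 34 × 0.08 = 2.72
  Final exam 92 × 0.17 = 15.64
  Case studies 60.625 × 0.13 = 7.88125
Sum = 73.52125
73.52125 is ≥ 71 and < 74 → C-

C-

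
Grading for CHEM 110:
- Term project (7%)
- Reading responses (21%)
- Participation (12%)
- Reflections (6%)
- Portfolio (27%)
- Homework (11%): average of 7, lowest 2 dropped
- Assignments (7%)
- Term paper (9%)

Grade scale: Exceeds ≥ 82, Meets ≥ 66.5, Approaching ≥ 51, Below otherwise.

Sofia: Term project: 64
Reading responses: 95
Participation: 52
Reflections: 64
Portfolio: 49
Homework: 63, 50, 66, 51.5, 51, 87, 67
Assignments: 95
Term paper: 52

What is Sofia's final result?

Approaching

Homework: drop 50, 51 → average of remaining 5 = 334.5/5 = 66.9
Weighted total:
  Term project 64 × 0.07 = 4.48
  Reading responses 95 × 0.21 = 19.95
  Participation 52 × 0.12 = 6.24
  Reflections 64 × 0.06 = 3.84
  Portfolio 49 × 0.27 = 13.23
  Homework 66.9 × 0.11 = 7.359
  Assignments 95 × 0.07 = 6.65
  Term paper 52 × 0.09 = 4.68
Sum = 66.429
66.429 is ≥ 51 and < 66.5 → Approaching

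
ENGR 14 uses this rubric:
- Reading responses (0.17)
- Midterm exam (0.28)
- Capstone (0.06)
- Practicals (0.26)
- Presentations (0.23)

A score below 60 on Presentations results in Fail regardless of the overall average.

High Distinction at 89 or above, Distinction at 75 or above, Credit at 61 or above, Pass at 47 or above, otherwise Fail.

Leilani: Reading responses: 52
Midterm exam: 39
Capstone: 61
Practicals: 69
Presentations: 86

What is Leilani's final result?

Presentations score 86 ≥ 60: minimum met.
Weighted total:
  Reading responses 52 × 0.17 = 8.84
  Midterm exam 39 × 0.28 = 10.92
  Capstone 61 × 0.06 = 3.66
  Practicals 69 × 0.26 = 17.94
  Presentations 86 × 0.23 = 19.78
Sum = 61.14
61.14 is ≥ 61 and < 75 → Credit

Credit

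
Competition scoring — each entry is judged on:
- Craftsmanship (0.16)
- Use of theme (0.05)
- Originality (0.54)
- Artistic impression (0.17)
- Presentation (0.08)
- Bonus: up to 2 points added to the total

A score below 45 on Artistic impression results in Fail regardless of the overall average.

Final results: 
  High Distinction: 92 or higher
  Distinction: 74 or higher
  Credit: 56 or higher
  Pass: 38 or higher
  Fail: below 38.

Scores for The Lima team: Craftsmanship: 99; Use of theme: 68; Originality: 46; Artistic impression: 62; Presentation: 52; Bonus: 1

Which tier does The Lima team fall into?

Credit

Artistic impression score 62 ≥ 45: minimum met.
Weighted total:
  Craftsmanship 99 × 0.16 = 15.84
  Use of theme 68 × 0.05 = 3.4
  Originality 46 × 0.54 = 24.84
  Artistic impression 62 × 0.17 = 10.54
  Presentation 52 × 0.08 = 4.16
Sum = 58.78
Bonus: 58.78 + 1 = 59.78
59.78 is ≥ 56 and < 74 → Credit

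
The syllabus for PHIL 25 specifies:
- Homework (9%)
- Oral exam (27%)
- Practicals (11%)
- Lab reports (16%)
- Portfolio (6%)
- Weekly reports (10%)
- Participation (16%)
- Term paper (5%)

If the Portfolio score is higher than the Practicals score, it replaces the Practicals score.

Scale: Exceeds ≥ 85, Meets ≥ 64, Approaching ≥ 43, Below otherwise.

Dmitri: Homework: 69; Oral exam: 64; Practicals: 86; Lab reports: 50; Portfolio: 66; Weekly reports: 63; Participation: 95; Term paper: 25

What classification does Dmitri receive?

Portfolio (66) ≤ Practicals (86), so Practicals stays at 86.
Weighted total:
  Homework 69 × 0.09 = 6.21
  Oral exam 64 × 0.27 = 17.28
  Practicals 86 × 0.11 = 9.46
  Lab reports 50 × 0.16 = 8
  Portfolio 66 × 0.06 = 3.96
  Weekly reports 63 × 0.1 = 6.3
  Participation 95 × 0.16 = 15.2
  Term paper 25 × 0.05 = 1.25
Sum = 67.66
67.66 is ≥ 64 and < 85 → Meets

Meets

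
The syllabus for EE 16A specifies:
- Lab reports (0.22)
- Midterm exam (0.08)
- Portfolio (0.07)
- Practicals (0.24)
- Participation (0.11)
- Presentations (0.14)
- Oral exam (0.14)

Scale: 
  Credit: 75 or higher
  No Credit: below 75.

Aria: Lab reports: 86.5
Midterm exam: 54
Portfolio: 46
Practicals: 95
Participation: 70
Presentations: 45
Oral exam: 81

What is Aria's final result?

No Credit

Weighted total:
  Lab reports 86.5 × 0.22 = 19.03
  Midterm exam 54 × 0.08 = 4.32
  Portfolio 46 × 0.07 = 3.22
  Practicals 95 × 0.24 = 22.8
  Participation 70 × 0.11 = 7.7
  Presentations 45 × 0.14 = 6.3
  Oral exam 81 × 0.14 = 11.34
Sum = 74.71
74.71 < 75 → No Credit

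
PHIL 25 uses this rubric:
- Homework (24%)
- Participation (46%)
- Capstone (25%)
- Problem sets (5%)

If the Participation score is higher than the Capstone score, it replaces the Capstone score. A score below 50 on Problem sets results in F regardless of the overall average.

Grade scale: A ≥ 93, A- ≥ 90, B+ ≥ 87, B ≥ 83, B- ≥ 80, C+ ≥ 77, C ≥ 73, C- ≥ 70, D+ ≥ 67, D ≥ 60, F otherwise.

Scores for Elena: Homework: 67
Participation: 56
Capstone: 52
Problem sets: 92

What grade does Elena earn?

Participation (56) > Capstone (52), so Capstone counts as 56.
Problem sets score 92 ≥ 50: minimum met.
Weighted total:
  Homework 67 × 0.24 = 16.08
  Participation 56 × 0.46 = 25.76
  Capstone 56 × 0.25 = 14
  Problem sets 92 × 0.05 = 4.6
Sum = 60.44
60.44 is ≥ 60 and < 67 → D

D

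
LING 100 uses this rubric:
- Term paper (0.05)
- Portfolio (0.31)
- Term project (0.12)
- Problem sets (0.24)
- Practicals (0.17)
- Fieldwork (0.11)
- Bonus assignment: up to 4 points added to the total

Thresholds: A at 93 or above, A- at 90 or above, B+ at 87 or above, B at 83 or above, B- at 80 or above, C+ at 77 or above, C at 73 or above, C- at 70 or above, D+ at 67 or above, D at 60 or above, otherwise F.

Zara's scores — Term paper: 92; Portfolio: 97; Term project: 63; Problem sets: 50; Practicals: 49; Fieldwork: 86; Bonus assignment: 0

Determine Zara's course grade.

Weighted total:
  Term paper 92 × 0.05 = 4.6
  Portfolio 97 × 0.31 = 30.07
  Term project 63 × 0.12 = 7.56
  Problem sets 50 × 0.24 = 12
  Practicals 49 × 0.17 = 8.33
  Fieldwork 86 × 0.11 = 9.46
Sum = 72.02
Bonus assignment: 72.02 + 0 = 72.02
72.02 is ≥ 70 and < 73 → C-

C-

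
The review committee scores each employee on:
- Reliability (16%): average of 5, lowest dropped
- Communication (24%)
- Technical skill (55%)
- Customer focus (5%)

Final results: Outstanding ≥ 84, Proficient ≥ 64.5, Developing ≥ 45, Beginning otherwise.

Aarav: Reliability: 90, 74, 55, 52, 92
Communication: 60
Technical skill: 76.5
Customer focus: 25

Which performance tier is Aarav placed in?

Proficient

Reliability: drop 52 → average of remaining 4 = 311/4 = 77.75
Weighted total:
  Reliability 77.75 × 0.16 = 12.44
  Communication 60 × 0.24 = 14.4
  Technical skill 76.5 × 0.55 = 42.075
  Customer focus 25 × 0.05 = 1.25
Sum = 70.165
70.165 is ≥ 64.5 and < 84 → Proficient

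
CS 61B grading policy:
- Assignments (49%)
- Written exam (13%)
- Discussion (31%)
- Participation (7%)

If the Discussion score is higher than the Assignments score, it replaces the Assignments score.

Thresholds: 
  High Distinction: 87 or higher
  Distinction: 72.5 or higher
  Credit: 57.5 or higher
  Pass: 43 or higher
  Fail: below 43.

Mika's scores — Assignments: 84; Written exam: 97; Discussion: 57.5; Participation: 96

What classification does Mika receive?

Discussion (57.5) ≤ Assignments (84), so Assignments stays at 84.
Weighted total:
  Assignments 84 × 0.49 = 41.16
  Written exam 97 × 0.13 = 12.61
  Discussion 57.5 × 0.31 = 17.825
  Participation 96 × 0.07 = 6.72
Sum = 78.315
78.315 is ≥ 72.5 and < 87 → Distinction

Distinction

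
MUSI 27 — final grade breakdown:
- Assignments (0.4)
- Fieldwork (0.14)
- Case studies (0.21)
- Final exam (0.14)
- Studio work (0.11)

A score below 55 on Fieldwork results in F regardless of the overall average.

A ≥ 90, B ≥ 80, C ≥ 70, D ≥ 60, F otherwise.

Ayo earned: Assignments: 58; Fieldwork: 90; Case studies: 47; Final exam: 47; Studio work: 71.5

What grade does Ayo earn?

D

Fieldwork score 90 ≥ 55: minimum met.
Weighted total:
  Assignments 58 × 0.4 = 23.2
  Fieldwork 90 × 0.14 = 12.6
  Case studies 47 × 0.21 = 9.87
  Final exam 47 × 0.14 = 6.58
  Studio work 71.5 × 0.11 = 7.865
Sum = 60.115
60.115 is ≥ 60 and < 70 → D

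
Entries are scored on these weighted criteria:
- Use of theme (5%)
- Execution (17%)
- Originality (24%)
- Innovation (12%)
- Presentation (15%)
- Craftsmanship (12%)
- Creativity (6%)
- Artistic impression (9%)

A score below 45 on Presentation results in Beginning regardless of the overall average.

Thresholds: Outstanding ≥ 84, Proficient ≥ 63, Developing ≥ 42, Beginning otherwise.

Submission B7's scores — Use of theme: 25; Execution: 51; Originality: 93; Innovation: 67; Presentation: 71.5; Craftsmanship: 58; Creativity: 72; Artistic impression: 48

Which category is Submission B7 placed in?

Proficient

Presentation score 71.5 ≥ 45: minimum met.
Weighted total:
  Use of theme 25 × 0.05 = 1.25
  Execution 51 × 0.17 = 8.67
  Originality 93 × 0.24 = 22.32
  Innovation 67 × 0.12 = 8.04
  Presentation 71.5 × 0.15 = 10.725
  Craftsmanship 58 × 0.12 = 6.96
  Creativity 72 × 0.06 = 4.32
  Artistic impression 48 × 0.09 = 4.32
Sum = 66.605
66.605 is ≥ 63 and < 84 → Proficient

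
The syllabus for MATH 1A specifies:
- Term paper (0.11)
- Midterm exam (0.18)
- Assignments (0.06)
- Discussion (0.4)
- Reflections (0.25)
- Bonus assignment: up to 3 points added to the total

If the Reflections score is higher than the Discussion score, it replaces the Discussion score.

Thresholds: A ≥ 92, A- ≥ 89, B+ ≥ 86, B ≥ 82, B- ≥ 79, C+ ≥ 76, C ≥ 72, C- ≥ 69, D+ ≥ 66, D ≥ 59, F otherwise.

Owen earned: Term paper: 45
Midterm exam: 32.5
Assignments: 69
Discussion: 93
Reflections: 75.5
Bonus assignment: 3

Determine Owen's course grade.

C

Reflections (75.5) ≤ Discussion (93), so Discussion stays at 93.
Weighted total:
  Term paper 45 × 0.11 = 4.95
  Midterm exam 32.5 × 0.18 = 5.85
  Assignments 69 × 0.06 = 4.14
  Discussion 93 × 0.4 = 37.2
  Reflections 75.5 × 0.25 = 18.875
Sum = 71.015
Bonus assignment: 71.015 + 3 = 74.015
74.015 is ≥ 72 and < 76 → C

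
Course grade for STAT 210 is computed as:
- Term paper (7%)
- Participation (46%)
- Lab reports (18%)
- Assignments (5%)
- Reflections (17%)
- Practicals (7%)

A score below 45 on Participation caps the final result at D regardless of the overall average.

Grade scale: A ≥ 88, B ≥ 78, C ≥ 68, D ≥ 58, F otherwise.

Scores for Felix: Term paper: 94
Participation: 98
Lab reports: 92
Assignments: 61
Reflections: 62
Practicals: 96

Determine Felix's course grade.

Participation score 98 ≥ 45: minimum met.
Weighted total:
  Term paper 94 × 0.07 = 6.58
  Participation 98 × 0.46 = 45.08
  Lab reports 92 × 0.18 = 16.56
  Assignments 61 × 0.05 = 3.05
  Reflections 62 × 0.17 = 10.54
  Practicals 96 × 0.07 = 6.72
Sum = 88.53
88.53 ≥ 88 → A

A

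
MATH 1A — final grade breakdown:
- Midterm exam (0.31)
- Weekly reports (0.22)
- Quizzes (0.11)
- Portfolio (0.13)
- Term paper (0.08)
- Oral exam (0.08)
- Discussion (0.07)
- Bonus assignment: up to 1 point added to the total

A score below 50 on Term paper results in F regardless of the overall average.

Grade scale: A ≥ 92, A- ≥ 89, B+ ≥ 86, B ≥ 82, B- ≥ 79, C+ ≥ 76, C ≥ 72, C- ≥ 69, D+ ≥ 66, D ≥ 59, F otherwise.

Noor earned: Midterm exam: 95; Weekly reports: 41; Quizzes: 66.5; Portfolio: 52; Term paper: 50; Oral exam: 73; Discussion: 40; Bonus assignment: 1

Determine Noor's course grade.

Term paper score 50 ≥ 50: minimum met.
Weighted total:
  Midterm exam 95 × 0.31 = 29.45
  Weekly reports 41 × 0.22 = 9.02
  Quizzes 66.5 × 0.11 = 7.315
  Portfolio 52 × 0.13 = 6.76
  Term paper 50 × 0.08 = 4
  Oral exam 73 × 0.08 = 5.84
  Discussion 40 × 0.07 = 2.8
Sum = 65.185
Bonus assignment: 65.185 + 1 = 66.185
66.185 is ≥ 66 and < 69 → D+

D+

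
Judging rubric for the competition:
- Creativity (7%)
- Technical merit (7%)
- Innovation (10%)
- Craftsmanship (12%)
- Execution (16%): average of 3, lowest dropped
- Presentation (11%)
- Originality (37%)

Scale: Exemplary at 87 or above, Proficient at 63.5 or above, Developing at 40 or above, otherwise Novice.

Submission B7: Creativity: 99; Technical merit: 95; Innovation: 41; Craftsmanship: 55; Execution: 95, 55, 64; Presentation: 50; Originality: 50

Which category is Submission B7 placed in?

Developing

Execution: drop 55 → average of remaining 2 = 159/2 = 79.5
Weighted total:
  Creativity 99 × 0.07 = 6.93
  Technical merit 95 × 0.07 = 6.65
  Innovation 41 × 0.1 = 4.1
  Craftsmanship 55 × 0.12 = 6.6
  Execution 79.5 × 0.16 = 12.72
  Presentation 50 × 0.11 = 5.5
  Originality 50 × 0.37 = 18.5
Sum = 61
61 is ≥ 40 and < 63.5 → Developing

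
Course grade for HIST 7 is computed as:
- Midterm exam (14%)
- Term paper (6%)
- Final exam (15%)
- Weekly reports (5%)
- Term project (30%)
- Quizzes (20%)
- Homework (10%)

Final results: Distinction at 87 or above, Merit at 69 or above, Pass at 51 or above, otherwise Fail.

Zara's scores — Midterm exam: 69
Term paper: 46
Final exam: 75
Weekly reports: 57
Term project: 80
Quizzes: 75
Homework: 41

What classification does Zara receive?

Merit

Weighted total:
  Midterm exam 69 × 0.14 = 9.66
  Term paper 46 × 0.06 = 2.76
  Final exam 75 × 0.15 = 11.25
  Weekly reports 57 × 0.05 = 2.85
  Term project 80 × 0.3 = 24
  Quizzes 75 × 0.2 = 15
  Homework 41 × 0.1 = 4.1
Sum = 69.62
69.62 is ≥ 69 and < 87 → Merit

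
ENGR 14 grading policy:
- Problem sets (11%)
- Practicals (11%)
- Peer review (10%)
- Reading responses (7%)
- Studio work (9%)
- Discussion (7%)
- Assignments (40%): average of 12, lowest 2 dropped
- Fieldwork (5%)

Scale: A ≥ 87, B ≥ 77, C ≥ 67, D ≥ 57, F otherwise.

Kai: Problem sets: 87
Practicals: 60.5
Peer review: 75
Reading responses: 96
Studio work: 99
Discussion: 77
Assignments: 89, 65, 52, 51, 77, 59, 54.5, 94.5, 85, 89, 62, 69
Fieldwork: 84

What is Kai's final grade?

B

Assignments: drop 51, 52 → average of remaining 10 = 744/10 = 74.4
Weighted total:
  Problem sets 87 × 0.11 = 9.57
  Practicals 60.5 × 0.11 = 6.655
  Peer review 75 × 0.1 = 7.5
  Reading responses 96 × 0.07 = 6.72
  Studio work 99 × 0.09 = 8.91
  Discussion 77 × 0.07 = 5.39
  Assignments 74.4 × 0.4 = 29.76
  Fieldwork 84 × 0.05 = 4.2
Sum = 78.705
78.705 is ≥ 77 and < 87 → B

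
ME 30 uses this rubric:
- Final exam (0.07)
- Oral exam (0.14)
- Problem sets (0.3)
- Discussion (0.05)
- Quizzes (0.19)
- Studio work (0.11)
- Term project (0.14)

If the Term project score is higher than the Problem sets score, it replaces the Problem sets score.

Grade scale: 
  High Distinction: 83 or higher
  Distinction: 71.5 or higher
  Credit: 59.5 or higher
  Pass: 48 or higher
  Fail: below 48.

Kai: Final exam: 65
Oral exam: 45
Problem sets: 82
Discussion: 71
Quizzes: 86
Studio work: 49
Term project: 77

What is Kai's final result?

Distinction

Term project (77) ≤ Problem sets (82), so Problem sets stays at 82.
Weighted total:
  Final exam 65 × 0.07 = 4.55
  Oral exam 45 × 0.14 = 6.3
  Problem sets 82 × 0.3 = 24.6
  Discussion 71 × 0.05 = 3.55
  Quizzes 86 × 0.19 = 16.34
  Studio work 49 × 0.11 = 5.39
  Term project 77 × 0.14 = 10.78
Sum = 71.51
71.51 is ≥ 71.5 and < 83 → Distinction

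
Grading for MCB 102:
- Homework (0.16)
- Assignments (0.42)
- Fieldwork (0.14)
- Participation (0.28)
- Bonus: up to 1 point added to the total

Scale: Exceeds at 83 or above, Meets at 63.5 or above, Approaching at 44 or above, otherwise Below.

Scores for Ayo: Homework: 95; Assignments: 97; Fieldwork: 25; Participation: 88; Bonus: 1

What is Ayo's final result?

Weighted total:
  Homework 95 × 0.16 = 15.2
  Assignments 97 × 0.42 = 40.74
  Fieldwork 25 × 0.14 = 3.5
  Participation 88 × 0.28 = 24.64
Sum = 84.08
Bonus: 84.08 + 1 = 85.08
85.08 ≥ 83 → Exceeds

Exceeds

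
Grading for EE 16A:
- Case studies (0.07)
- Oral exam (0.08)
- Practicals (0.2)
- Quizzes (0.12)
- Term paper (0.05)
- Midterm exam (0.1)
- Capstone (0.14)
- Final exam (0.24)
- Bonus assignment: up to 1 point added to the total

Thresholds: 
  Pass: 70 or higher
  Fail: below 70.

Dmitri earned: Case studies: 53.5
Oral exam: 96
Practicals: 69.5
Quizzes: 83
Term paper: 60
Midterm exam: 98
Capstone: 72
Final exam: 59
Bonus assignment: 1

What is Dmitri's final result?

Pass

Weighted total:
  Case studies 53.5 × 0.07 = 3.745
  Oral exam 96 × 0.08 = 7.68
  Practicals 69.5 × 0.2 = 13.9
  Quizzes 83 × 0.12 = 9.96
  Term paper 60 × 0.05 = 3
  Midterm exam 98 × 0.1 = 9.8
  Capstone 72 × 0.14 = 10.08
  Final exam 59 × 0.24 = 14.16
Sum = 72.325
Bonus assignment: 72.325 + 1 = 73.325
73.325 ≥ 70 → Pass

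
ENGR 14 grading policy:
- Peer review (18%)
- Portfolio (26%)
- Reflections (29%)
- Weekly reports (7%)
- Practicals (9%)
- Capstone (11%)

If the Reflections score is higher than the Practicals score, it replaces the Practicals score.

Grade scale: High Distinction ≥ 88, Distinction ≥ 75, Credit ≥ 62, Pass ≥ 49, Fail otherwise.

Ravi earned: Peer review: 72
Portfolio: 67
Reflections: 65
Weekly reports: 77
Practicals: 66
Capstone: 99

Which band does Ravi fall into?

Reflections (65) ≤ Practicals (66), so Practicals stays at 66.
Weighted total:
  Peer review 72 × 0.18 = 12.96
  Portfolio 67 × 0.26 = 17.42
  Reflections 65 × 0.29 = 18.85
  Weekly reports 77 × 0.07 = 5.39
  Practicals 66 × 0.09 = 5.94
  Capstone 99 × 0.11 = 10.89
Sum = 71.45
71.45 is ≥ 62 and < 75 → Credit

Credit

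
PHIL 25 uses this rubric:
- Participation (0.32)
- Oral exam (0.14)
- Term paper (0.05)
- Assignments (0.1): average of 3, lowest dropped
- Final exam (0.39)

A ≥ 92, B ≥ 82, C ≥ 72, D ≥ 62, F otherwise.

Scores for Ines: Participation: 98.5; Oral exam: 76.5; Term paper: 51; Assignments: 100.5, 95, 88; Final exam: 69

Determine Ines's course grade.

C

Assignments: drop 88 → average of remaining 2 = 195.5/2 = 97.75
Weighted total:
  Participation 98.5 × 0.32 = 31.52
  Oral exam 76.5 × 0.14 = 10.71
  Term paper 51 × 0.05 = 2.55
  Assignments 97.75 × 0.1 = 9.775
  Final exam 69 × 0.39 = 26.91
Sum = 81.465
81.465 is ≥ 72 and < 82 → C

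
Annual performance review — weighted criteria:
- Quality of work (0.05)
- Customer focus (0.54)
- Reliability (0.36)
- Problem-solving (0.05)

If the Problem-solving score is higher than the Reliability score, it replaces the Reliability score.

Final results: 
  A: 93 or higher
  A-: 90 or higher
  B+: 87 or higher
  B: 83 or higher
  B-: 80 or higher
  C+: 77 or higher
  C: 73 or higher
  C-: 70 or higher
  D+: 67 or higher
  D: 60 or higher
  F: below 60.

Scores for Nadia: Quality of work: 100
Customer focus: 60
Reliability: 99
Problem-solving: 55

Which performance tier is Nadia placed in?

Problem-solving (55) ≤ Reliability (99), so Reliability stays at 99.
Weighted total:
  Quality of work 100 × 0.05 = 5
  Customer focus 60 × 0.54 = 32.4
  Reliability 99 × 0.36 = 35.64
  Problem-solving 55 × 0.05 = 2.75
Sum = 75.79
75.79 is ≥ 73 and < 77 → C

C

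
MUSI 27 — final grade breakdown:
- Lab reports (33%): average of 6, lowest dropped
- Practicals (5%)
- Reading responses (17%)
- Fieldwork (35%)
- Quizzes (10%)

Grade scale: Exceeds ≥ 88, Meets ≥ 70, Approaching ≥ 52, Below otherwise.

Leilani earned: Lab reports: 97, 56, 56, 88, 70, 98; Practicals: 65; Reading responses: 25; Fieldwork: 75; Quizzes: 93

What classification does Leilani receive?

Lab reports: drop 56 → average of remaining 5 = 409/5 = 81.8
Weighted total:
  Lab reports 81.8 × 0.33 = 26.994
  Practicals 65 × 0.05 = 3.25
  Reading responses 25 × 0.17 = 4.25
  Fieldwork 75 × 0.35 = 26.25
  Quizzes 93 × 0.1 = 9.3
Sum = 70.044
70.044 is ≥ 70 and < 88 → Meets

Meets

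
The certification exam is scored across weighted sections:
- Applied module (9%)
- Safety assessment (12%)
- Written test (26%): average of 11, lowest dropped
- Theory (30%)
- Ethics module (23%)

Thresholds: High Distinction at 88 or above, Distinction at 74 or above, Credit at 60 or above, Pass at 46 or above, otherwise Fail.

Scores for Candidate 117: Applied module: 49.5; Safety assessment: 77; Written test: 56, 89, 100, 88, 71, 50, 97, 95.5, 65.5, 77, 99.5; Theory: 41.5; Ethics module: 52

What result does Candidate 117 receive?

Written test: drop 50 → average of remaining 10 = 838.5/10 = 83.85
Weighted total:
  Applied module 49.5 × 0.09 = 4.455
  Safety assessment 77 × 0.12 = 9.24
  Written test 83.85 × 0.26 = 21.801
  Theory 41.5 × 0.3 = 12.45
  Ethics module 52 × 0.23 = 11.96
Sum = 59.906
59.906 is ≥ 46 and < 60 → Pass

Pass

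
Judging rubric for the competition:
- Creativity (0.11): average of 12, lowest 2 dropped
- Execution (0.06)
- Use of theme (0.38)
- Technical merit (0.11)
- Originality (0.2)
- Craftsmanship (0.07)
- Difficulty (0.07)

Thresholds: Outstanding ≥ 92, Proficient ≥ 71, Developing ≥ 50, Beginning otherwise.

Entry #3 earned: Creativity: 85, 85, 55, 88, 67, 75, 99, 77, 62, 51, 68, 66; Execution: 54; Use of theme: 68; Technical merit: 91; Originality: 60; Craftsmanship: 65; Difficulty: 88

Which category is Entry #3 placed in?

Developing

Creativity: drop 51, 55 → average of remaining 10 = 772/10 = 77.2
Weighted total:
  Creativity 77.2 × 0.11 = 8.492
  Execution 54 × 0.06 = 3.24
  Use of theme 68 × 0.38 = 25.84
  Technical merit 91 × 0.11 = 10.01
  Originality 60 × 0.2 = 12
  Craftsmanship 65 × 0.07 = 4.55
  Difficulty 88 × 0.07 = 6.16
Sum = 70.292
70.292 is ≥ 50 and < 71 → Developing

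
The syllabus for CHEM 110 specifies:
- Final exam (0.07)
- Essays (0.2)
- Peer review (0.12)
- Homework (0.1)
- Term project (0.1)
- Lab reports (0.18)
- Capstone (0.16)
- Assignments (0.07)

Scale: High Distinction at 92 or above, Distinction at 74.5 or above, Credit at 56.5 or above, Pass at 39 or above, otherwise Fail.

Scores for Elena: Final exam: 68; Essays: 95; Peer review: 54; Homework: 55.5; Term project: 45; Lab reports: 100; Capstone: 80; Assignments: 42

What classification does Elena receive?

Credit

Weighted total:
  Final exam 68 × 0.07 = 4.76
  Essays 95 × 0.2 = 19
  Peer review 54 × 0.12 = 6.48
  Homework 55.5 × 0.1 = 5.55
  Term project 45 × 0.1 = 4.5
  Lab reports 100 × 0.18 = 18
  Capstone 80 × 0.16 = 12.8
  Assignments 42 × 0.07 = 2.94
Sum = 74.03
74.03 is ≥ 56.5 and < 74.5 → Credit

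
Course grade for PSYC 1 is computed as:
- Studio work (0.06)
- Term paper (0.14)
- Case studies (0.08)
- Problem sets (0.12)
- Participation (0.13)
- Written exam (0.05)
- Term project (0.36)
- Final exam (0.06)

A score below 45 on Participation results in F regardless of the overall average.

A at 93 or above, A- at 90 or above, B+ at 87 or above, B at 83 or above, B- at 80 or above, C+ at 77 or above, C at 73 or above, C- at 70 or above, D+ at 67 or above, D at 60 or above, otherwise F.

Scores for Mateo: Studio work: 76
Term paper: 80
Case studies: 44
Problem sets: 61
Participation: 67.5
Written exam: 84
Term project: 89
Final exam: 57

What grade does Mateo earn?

C

Participation score 67.5 ≥ 45: minimum met.
Weighted total:
  Studio work 76 × 0.06 = 4.56
  Term paper 80 × 0.14 = 11.2
  Case studies 44 × 0.08 = 3.52
  Problem sets 61 × 0.12 = 7.32
  Participation 67.5 × 0.13 = 8.775
  Written exam 84 × 0.05 = 4.2
  Term project 89 × 0.36 = 32.04
  Final exam 57 × 0.06 = 3.42
Sum = 75.035
75.035 is ≥ 73 and < 77 → C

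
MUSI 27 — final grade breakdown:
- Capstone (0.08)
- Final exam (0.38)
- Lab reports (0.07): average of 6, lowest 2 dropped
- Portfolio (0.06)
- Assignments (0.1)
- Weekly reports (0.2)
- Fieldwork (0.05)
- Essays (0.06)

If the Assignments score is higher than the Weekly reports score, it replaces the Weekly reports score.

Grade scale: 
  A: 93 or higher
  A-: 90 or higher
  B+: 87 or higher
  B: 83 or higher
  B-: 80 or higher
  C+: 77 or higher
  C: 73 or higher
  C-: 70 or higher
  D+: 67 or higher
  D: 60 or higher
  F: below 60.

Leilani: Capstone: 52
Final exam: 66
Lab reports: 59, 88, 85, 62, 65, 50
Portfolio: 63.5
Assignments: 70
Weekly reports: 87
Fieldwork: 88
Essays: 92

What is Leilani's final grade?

C-

Lab reports: drop 50, 59 → average of remaining 4 = 300/4 = 75
Assignments (70) ≤ Weekly reports (87), so Weekly reports stays at 87.
Weighted total:
  Capstone 52 × 0.08 = 4.16
  Final exam 66 × 0.38 = 25.08
  Lab reports 75 × 0.07 = 5.25
  Portfolio 63.5 × 0.06 = 3.81
  Assignments 70 × 0.1 = 7
  Weekly reports 87 × 0.2 = 17.4
  Fieldwork 88 × 0.05 = 4.4
  Essays 92 × 0.06 = 5.52
Sum = 72.62
72.62 is ≥ 70 and < 73 → C-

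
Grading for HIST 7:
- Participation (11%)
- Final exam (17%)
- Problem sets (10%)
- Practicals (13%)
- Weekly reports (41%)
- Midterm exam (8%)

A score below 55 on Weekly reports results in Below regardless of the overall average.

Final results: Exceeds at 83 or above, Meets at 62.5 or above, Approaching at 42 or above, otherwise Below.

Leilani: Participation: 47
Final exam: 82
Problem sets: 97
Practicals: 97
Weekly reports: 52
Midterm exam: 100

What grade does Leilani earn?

Below

Weekly reports score 52 < 55: minimum not met.
Weighted total:
  Participation 47 × 0.11 = 5.17
  Final exam 82 × 0.17 = 13.94
  Problem sets 97 × 0.1 = 9.7
  Practicals 97 × 0.13 = 12.61
  Weekly reports 52 × 0.41 = 21.32
  Midterm exam 100 × 0.08 = 8
Sum = 70.74
Because the Weekly reports minimum was not met, the result is Below.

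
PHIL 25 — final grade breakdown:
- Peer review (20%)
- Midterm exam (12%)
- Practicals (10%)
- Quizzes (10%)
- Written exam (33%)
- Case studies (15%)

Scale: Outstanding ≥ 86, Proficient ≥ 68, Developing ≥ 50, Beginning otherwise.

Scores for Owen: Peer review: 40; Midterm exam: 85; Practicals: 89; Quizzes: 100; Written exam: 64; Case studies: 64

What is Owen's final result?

Weighted total:
  Peer review 40 × 0.2 = 8
  Midterm exam 85 × 0.12 = 10.2
  Practicals 89 × 0.1 = 8.9
  Quizzes 100 × 0.1 = 10
  Written exam 64 × 0.33 = 21.12
  Case studies 64 × 0.15 = 9.6
Sum = 67.82
67.82 is ≥ 50 and < 68 → Developing

Developing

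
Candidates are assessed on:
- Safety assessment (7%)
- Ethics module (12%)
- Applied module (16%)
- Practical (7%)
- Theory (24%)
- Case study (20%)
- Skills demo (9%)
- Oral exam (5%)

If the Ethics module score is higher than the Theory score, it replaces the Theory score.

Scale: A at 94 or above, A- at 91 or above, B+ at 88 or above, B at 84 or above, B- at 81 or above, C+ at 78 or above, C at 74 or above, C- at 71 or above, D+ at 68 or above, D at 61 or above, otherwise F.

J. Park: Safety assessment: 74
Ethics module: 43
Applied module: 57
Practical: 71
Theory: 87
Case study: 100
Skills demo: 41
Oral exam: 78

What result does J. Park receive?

C-

Ethics module (43) ≤ Theory (87), so Theory stays at 87.
Weighted total:
  Safety assessment 74 × 0.07 = 5.18
  Ethics module 43 × 0.12 = 5.16
  Applied module 57 × 0.16 = 9.12
  Practical 71 × 0.07 = 4.97
  Theory 87 × 0.24 = 20.88
  Case study 100 × 0.2 = 20
  Skills demo 41 × 0.09 = 3.69
  Oral exam 78 × 0.05 = 3.9
Sum = 72.9
72.9 is ≥ 71 and < 74 → C-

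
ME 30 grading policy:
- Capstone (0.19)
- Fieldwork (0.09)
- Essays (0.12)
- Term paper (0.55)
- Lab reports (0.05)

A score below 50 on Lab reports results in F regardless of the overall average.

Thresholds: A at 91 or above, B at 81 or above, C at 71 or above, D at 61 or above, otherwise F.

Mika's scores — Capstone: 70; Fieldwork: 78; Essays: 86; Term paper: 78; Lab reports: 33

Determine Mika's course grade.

Lab reports score 33 < 50: minimum not met.
Weighted total:
  Capstone 70 × 0.19 = 13.3
  Fieldwork 78 × 0.09 = 7.02
  Essays 86 × 0.12 = 10.32
  Term paper 78 × 0.55 = 42.9
  Lab reports 33 × 0.05 = 1.65
Sum = 75.19
Because the Lab reports minimum was not met, the result is F.

F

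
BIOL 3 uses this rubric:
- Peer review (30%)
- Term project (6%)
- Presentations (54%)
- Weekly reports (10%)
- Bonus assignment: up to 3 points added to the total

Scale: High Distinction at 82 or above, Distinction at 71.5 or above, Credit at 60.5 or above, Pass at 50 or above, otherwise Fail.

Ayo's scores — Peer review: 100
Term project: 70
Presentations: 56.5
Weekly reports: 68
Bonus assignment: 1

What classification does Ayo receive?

Distinction

Weighted total:
  Peer review 100 × 0.3 = 30
  Term project 70 × 0.06 = 4.2
  Presentations 56.5 × 0.54 = 30.51
  Weekly reports 68 × 0.1 = 6.8
Sum = 71.51
Bonus assignment: 71.51 + 1 = 72.51
72.51 is ≥ 71.5 and < 82 → Distinction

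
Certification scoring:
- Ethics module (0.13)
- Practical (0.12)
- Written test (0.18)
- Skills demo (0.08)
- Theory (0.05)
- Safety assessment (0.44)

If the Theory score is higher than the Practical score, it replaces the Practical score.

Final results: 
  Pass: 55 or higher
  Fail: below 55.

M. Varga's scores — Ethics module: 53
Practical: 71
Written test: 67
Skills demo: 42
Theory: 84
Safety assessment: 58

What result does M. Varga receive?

Theory (84) > Practical (71), so Practical counts as 84.
Weighted total:
  Ethics module 53 × 0.13 = 6.89
  Practical 84 × 0.12 = 10.08
  Written test 67 × 0.18 = 12.06
  Skills demo 42 × 0.08 = 3.36
  Theory 84 × 0.05 = 4.2
  Safety assessment 58 × 0.44 = 25.52
Sum = 62.11
62.11 ≥ 55 → Pass

Pass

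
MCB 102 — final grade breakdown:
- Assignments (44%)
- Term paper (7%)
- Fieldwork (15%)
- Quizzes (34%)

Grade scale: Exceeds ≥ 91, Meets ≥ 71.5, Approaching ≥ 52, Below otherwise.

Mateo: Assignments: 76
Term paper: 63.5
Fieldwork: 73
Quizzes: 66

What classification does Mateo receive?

Approaching

Weighted total:
  Assignments 76 × 0.44 = 33.44
  Term paper 63.5 × 0.07 = 4.445
  Fieldwork 73 × 0.15 = 10.95
  Quizzes 66 × 0.34 = 22.44
Sum = 71.275
71.275 is ≥ 52 and < 71.5 → Approaching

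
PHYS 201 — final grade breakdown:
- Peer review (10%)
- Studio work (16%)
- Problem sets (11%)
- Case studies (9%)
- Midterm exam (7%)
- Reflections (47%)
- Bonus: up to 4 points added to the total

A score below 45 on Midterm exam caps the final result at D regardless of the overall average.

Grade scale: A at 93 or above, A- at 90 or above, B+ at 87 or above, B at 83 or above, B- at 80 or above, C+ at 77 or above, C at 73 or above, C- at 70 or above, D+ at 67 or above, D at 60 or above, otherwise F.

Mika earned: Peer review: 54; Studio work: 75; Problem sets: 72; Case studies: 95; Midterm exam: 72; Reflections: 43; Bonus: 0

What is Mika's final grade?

Midterm exam score 72 ≥ 45: minimum met.
Weighted total:
  Peer review 54 × 0.1 = 5.4
  Studio work 75 × 0.16 = 12
  Problem sets 72 × 0.11 = 7.92
  Case studies 95 × 0.09 = 8.55
  Midterm exam 72 × 0.07 = 5.04
  Reflections 43 × 0.47 = 20.21
Sum = 59.12
Bonus: 59.12 + 0 = 59.12
59.12 < 60 → F

F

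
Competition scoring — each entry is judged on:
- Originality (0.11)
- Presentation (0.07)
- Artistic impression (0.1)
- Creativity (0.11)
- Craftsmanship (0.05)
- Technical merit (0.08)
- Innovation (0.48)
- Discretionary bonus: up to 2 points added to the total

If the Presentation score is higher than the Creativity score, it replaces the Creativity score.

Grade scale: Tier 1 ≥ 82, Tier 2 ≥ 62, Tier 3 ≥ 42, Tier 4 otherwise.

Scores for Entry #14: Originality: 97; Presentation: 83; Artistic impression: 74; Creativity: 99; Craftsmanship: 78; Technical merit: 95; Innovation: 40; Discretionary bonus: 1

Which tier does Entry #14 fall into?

Tier 2

Presentation (83) ≤ Creativity (99), so Creativity stays at 99.
Weighted total:
  Originality 97 × 0.11 = 10.67
  Presentation 83 × 0.07 = 5.81
  Artistic impression 74 × 0.1 = 7.4
  Creativity 99 × 0.11 = 10.89
  Craftsmanship 78 × 0.05 = 3.9
  Technical merit 95 × 0.08 = 7.6
  Innovation 40 × 0.48 = 19.2
Sum = 65.47
Discretionary bonus: 65.47 + 1 = 66.47
66.47 is ≥ 62 and < 82 → Tier 2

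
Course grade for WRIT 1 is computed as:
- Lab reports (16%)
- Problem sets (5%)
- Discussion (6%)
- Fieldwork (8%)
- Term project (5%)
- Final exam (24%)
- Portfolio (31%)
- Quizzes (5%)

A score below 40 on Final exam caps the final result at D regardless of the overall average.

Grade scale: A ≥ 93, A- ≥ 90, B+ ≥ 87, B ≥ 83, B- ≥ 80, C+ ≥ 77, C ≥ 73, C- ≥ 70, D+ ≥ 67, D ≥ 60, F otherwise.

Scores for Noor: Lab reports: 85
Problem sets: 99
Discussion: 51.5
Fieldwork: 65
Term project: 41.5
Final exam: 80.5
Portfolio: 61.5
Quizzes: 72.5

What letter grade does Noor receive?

C-

Final exam score 80.5 ≥ 40: minimum met.
Weighted total:
  Lab reports 85 × 0.16 = 13.6
  Problem sets 99 × 0.05 = 4.95
  Discussion 51.5 × 0.06 = 3.09
  Fieldwork 65 × 0.08 = 5.2
  Term project 41.5 × 0.05 = 2.075
  Final exam 80.5 × 0.24 = 19.32
  Portfolio 61.5 × 0.31 = 19.065
  Quizzes 72.5 × 0.05 = 3.625
Sum = 70.925
70.925 is ≥ 70 and < 73 → C-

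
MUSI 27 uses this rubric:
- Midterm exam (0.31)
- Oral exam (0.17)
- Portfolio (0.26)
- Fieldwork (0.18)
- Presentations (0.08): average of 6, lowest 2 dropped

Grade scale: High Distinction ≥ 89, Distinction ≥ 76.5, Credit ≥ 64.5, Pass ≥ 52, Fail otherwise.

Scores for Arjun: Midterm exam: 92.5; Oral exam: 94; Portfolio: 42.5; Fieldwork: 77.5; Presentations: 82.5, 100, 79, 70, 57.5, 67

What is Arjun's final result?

Credit

Presentations: drop 57.5, 67 → average of remaining 4 = 331.5/4 = 82.875
Weighted total:
  Midterm exam 92.5 × 0.31 = 28.675
  Oral exam 94 × 0.17 = 15.98
  Portfolio 42.5 × 0.26 = 11.05
  Fieldwork 77.5 × 0.18 = 13.95
  Presentations 82.875 × 0.08 = 6.63
Sum = 76.285
76.285 is ≥ 64.5 and < 76.5 → Credit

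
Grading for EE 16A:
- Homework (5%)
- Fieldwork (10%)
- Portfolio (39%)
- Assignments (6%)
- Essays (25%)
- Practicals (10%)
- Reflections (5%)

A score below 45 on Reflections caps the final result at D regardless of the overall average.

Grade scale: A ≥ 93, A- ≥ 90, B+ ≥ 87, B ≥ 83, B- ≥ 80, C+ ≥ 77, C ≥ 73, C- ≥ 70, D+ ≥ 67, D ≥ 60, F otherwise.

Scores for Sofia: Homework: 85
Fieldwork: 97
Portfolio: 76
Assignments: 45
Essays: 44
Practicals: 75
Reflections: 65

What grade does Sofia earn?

D+

Reflections score 65 ≥ 45: minimum met.
Weighted total:
  Homework 85 × 0.05 = 4.25
  Fieldwork 97 × 0.1 = 9.7
  Portfolio 76 × 0.39 = 29.64
  Assignments 45 × 0.06 = 2.7
  Essays 44 × 0.25 = 11
  Practicals 75 × 0.1 = 7.5
  Reflections 65 × 0.05 = 3.25
Sum = 68.04
68.04 is ≥ 67 and < 70 → D+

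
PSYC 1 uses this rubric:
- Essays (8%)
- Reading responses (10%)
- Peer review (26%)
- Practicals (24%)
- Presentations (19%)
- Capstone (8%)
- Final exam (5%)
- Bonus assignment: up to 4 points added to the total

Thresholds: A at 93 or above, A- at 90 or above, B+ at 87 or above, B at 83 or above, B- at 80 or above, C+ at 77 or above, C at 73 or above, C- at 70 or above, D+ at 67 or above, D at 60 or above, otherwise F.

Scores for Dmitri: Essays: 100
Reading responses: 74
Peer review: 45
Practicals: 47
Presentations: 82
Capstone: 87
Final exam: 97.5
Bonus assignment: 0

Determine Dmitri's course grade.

Weighted total:
  Essays 100 × 0.08 = 8
  Reading responses 74 × 0.1 = 7.4
  Peer review 45 × 0.26 = 11.7
  Practicals 47 × 0.24 = 11.28
  Presentations 82 × 0.19 = 15.58
  Capstone 87 × 0.08 = 6.96
  Final exam 97.5 × 0.05 = 4.875
Sum = 65.795
Bonus assignment: 65.795 + 0 = 65.795
65.795 is ≥ 60 and < 67 → D

D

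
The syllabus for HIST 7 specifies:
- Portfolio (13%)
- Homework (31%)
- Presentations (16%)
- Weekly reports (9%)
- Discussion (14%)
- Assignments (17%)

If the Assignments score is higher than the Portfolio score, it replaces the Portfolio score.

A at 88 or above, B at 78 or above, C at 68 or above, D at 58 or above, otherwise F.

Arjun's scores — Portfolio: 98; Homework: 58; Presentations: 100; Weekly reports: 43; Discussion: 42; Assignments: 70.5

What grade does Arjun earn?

C

Assignments (70.5) ≤ Portfolio (98), so Portfolio stays at 98.
Weighted total:
  Portfolio 98 × 0.13 = 12.74
  Homework 58 × 0.31 = 17.98
  Presentations 100 × 0.16 = 16
  Weekly reports 43 × 0.09 = 3.87
  Discussion 42 × 0.14 = 5.88
  Assignments 70.5 × 0.17 = 11.985
Sum = 68.455
68.455 is ≥ 68 and < 78 → C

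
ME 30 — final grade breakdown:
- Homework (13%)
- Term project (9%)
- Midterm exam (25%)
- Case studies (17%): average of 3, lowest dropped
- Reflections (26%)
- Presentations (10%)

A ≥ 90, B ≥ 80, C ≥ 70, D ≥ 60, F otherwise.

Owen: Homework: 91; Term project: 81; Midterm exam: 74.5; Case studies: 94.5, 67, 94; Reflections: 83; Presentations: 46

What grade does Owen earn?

Case studies: drop 67 → average of remaining 2 = 188.5/2 = 94.25
Weighted total:
  Homework 91 × 0.13 = 11.83
  Term project 81 × 0.09 = 7.29
  Midterm exam 74.5 × 0.25 = 18.625
  Case studies 94.25 × 0.17 = 16.0225
  Reflections 83 × 0.26 = 21.58
  Presentations 46 × 0.1 = 4.6
Sum = 79.9475
79.9475 is ≥ 70 and < 80 → C

C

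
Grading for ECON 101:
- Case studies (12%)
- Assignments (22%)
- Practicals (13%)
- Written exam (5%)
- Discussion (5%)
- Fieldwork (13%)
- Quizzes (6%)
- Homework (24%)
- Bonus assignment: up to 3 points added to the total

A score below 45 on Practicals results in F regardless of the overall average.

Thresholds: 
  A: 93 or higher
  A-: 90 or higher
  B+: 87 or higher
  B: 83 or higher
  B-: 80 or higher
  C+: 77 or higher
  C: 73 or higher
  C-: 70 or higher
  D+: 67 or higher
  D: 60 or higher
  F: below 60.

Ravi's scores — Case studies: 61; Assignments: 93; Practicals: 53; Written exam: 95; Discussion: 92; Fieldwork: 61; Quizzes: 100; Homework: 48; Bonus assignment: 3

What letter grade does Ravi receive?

C-

Practicals score 53 ≥ 45: minimum met.
Weighted total:
  Case studies 61 × 0.12 = 7.32
  Assignments 93 × 0.22 = 20.46
  Practicals 53 × 0.13 = 6.89
  Written exam 95 × 0.05 = 4.75
  Discussion 92 × 0.05 = 4.6
  Fieldwork 61 × 0.13 = 7.93
  Quizzes 100 × 0.06 = 6
  Homework 48 × 0.24 = 11.52
Sum = 69.47
Bonus assignment: 69.47 + 3 = 72.47
72.47 is ≥ 70 and < 73 → C-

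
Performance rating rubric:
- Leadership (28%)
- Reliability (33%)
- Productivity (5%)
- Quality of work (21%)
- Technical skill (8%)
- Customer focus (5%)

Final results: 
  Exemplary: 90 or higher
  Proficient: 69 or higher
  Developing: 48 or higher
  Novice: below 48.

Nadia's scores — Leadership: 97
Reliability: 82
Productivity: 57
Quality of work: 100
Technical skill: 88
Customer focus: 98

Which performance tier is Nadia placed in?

Exemplary

Weighted total:
  Leadership 97 × 0.28 = 27.16
  Reliability 82 × 0.33 = 27.06
  Productivity 57 × 0.05 = 2.85
  Quality of work 100 × 0.21 = 21
  Technical skill 88 × 0.08 = 7.04
  Customer focus 98 × 0.05 = 4.9
Sum = 90.01
90.01 ≥ 90 → Exemplary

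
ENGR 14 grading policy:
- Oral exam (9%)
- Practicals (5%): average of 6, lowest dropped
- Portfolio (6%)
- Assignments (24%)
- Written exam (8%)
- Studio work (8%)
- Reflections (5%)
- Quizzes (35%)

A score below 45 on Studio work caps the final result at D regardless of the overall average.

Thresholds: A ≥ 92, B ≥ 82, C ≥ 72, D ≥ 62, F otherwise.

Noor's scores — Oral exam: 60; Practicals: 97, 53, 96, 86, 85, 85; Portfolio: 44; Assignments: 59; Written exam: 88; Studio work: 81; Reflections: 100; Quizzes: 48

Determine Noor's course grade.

D

Practicals: drop 53 → average of remaining 5 = 449/5 = 89.8
Studio work score 81 ≥ 45: minimum met.
Weighted total:
  Oral exam 60 × 0.09 = 5.4
  Practicals 89.8 × 0.05 = 4.49
  Portfolio 44 × 0.06 = 2.64
  Assignments 59 × 0.24 = 14.16
  Written exam 88 × 0.08 = 7.04
  Studio work 81 × 0.08 = 6.48
  Reflections 100 × 0.05 = 5
  Quizzes 48 × 0.35 = 16.8
Sum = 62.01
62.01 is ≥ 62 and < 72 → D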